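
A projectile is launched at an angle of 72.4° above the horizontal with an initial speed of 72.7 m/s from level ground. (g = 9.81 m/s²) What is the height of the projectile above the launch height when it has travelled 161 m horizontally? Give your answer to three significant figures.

244 m

v_x = 72.7 cos 72.4° = 21.98 m/s, v_y0 = 72.7 sin 72.4° = 69.30 m/s.
Time to reach x = 161 m: t = x / v_x = 161 / 21.98 = 7.325 s.
y = v_y0 t − ½ g t² = 69.30×7.325 − 4.905×7.325² = 244 m.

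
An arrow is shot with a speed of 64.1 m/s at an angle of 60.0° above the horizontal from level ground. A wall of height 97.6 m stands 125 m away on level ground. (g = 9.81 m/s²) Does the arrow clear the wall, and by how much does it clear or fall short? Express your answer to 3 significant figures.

v_x = 64.1 cos 60.0° = 32.05 m/s; v_y0 = 64.1 sin 60.0° = 55.51 m/s.
Time to reach the wall: t = 125 / 32.05 = 3.900 s.
Height at that point: y = 55.51×3.900 − 4.905×3.900² = 141.9 m.
That is 141.9 − 97.6 = 44.3 m above the top of the wall, so the arrow clears it.

Yes — it clears the wall by 44.3 m.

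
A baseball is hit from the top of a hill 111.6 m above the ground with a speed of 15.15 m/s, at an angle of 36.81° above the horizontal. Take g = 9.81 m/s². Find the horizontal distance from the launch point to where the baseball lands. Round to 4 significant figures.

Components: v_x = 15.15 cos 36.81° = 12.129 m/s, v_y = 15.15 sin 36.81° = 9.0773 m/s.
Vertical: 0 = 111.6 + 9.0773 t − ½(9.81) t² ⇒ 4.905 t² − 9.0773 t − 111.6 = 0.
t = [9.0773 + √(82.397 + 2189.6)] / 9.810 = 5.7842 s.
Horizontal: R = v_x · t = 12.129 × 5.7842 = 70.16 m.

70.16 m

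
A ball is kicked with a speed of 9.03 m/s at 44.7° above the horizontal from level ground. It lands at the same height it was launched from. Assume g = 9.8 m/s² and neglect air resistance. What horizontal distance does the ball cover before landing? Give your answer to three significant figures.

8.32 m

Components: v_x = 9.03 cos 44.7° = 6.419 m/s, v_y = 9.03 sin 44.7° = 6.352 m/s.
Time of flight (same landing height): t = 2 v_y / g = 2 × 6.352 / 9.8 = 1.296 s.
Range: R = v_x · t = 6.419 × 1.296 = 8.32 m.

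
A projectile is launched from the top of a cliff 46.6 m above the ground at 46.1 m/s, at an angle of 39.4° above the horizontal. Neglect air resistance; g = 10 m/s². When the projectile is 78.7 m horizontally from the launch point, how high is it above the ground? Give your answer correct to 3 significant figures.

86.8 m

v_x = 46.1 cos 39.4° = 35.62 m/s, v_y0 = 46.1 sin 39.4° = 29.26 m/s.
Time to reach x = 78.7 m: t = x / v_x = 78.7 / 35.62 = 2.209 s.
y = 46.6 + v_y0 t − ½ g t² = 46.6 + 29.26×2.209 − 5.000×2.209² = 86.8 m.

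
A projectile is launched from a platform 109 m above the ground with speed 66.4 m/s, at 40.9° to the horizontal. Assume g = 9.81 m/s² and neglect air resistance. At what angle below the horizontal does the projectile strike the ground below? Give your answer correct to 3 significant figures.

v_x = 66.4 cos 40.9° = 50.19 m/s.
At impact |v_y| = √(v_y0² + 2 g h) = √(43.47² + 2×9.81×109) = 63.47 m/s.
Angle below horizontal = arctan(|v_y| / v_x) = arctan(63.47 / 50.19) = 51.7°.

51.7°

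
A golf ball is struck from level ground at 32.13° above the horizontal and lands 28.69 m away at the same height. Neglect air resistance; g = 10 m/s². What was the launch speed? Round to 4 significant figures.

17.85 m/s

On level ground, R = v₀² sin(2θ) / g, so v₀ = √(R g / sin 2θ).
sin(2 × 32.13°) = 0.9008.
v₀ = √(28.69 × 10 / 0.9008) = √318.49 = 17.85 m/s.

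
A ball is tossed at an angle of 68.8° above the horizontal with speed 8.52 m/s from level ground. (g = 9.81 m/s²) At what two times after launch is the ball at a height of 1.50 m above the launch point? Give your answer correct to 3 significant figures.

0.218 s and 1.40 s

v_y0 = 8.52 sin 68.8° = 7.943 m/s.
Set y = v_y0 t − ½ g t² = 1.50: 4.905 t² − 7.943 t + 1.50 = 0.
t = [7.943 ± √(63.09 − 29.43)] / 9.81 = (7.943 ± 5.802) / 9.81, giving t = 0.218 s or t = 1.40 s.
So the ball is at 1.50 m at t = 0.218 s (rising) and t = 1.40 s (falling).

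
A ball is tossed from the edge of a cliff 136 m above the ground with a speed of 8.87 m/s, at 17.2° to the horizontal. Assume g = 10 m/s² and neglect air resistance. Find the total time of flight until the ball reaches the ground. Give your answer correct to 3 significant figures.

5.48 s

Vertical component: v_y = 8.87 sin 17.2° = 2.623 m/s.
Taking up as positive with launch at y = 136 m, landing at y = 0: 0 = 136 + 2.623 t − ½(10) t².
Solving 5.000 t² − 2.623 t − 136 = 0 gives t = [2.623 + √(2.623² + 4·5.000·136)] / 10.00 = 5.48 s.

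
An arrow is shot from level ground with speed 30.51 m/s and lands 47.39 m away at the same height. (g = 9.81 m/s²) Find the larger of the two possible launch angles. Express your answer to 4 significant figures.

Level-ground range: R = v₀² sin(2θ)/g ⇒ sin 2θ = R g / v₀² = 47.39×9.81/30.51² = 0.4994.
2θ = arcsin(0.4994) = 29.960° or 180° − 29.960° = 150.040°.
So θ = 14.98° or θ = 75.02°.

75.02°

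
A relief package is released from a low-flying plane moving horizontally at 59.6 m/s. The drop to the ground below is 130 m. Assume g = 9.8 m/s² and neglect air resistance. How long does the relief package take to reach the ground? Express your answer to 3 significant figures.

The horizontal speed doesn't affect the fall. With v_y0 = 0, h = ½ g t².
t = √(2 × 130 / 9.8) = √26.53 = 5.15 s.

5.15 s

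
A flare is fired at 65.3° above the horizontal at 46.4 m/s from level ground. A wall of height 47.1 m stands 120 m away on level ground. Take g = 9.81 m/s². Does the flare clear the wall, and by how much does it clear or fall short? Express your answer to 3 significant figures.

v_x = 46.4 cos 65.3° = 19.39 m/s; v_y0 = 46.4 sin 65.3° = 42.15 m/s.
Time to reach the wall: t = 120 / 19.39 = 6.189 s.
Height at that point: y = 42.15×6.189 − 4.905×6.189² = 72.99 m.
That is 72.99 − 47.1 = 25.9 m above the top of the wall, so the flare clears it.

Yes — it clears the wall by 25.9 m.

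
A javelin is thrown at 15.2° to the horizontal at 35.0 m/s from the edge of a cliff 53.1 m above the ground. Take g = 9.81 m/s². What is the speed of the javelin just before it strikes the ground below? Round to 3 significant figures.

47.6 m/s

v_x = 35.0 cos 15.2° = 33.78 m/s is unchanged throughout.
For the vertical component, v_y² = v_y0² + 2 g h = (9.177)² + 2×9.81×53.1 = 1126, so |v_y| = 33.56 m/s.
Impact speed = √(v_x² + v_y²) = √(1141 + 1126) = 47.6 m/s.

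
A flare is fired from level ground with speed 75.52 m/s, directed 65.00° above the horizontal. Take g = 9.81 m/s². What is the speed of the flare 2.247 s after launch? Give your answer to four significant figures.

56.32 m/s

v_x = 75.52 cos 65.00° = 31.916 m/s (constant).
v_y(t) = 75.52 sin 65.00° − g t = 68.444 − 9.81 × 2.247 = 46.401 m/s.
Speed = √(v_x² + v_y²) = √(1018.6 + 2153.1) = 56.32 m/s.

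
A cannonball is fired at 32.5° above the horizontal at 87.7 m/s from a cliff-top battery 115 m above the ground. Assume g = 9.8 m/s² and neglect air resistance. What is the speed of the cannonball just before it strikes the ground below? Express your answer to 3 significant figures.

v_x = 87.7 cos 32.5° = 73.97 m/s is unchanged throughout.
For the vertical component, v_y² = v_y0² + 2 g h = (47.12)² + 2×9.8×115 = 4474, so |v_y| = 66.89 m/s.
Impact speed = √(v_x² + v_y²) = √(5472 + 4474) = 99.7 m/s.

99.7 m/s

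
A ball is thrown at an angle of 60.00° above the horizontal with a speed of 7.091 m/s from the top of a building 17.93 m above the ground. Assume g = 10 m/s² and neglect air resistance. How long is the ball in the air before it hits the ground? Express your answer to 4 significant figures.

2.605 s

Vertical component: v_y = 7.091 sin 60.00° = 6.1410 m/s.
Taking up as positive with launch at y = 17.93 m, landing at y = 0: 0 = 17.93 + 6.1410 t − ½(10) t².
Solving 5.000 t² − 6.1410 t − 17.93 = 0 gives t = [6.1410 + √(6.1410² + 4·5.000·17.93)] / 10.00 = 2.605 s.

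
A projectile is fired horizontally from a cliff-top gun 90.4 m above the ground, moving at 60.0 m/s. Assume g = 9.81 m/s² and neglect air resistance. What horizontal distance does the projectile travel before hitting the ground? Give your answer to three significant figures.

258 m

Initial vertical velocity is zero, so the fall time comes from h = ½ g t²: t = √(2 × 90.4 / 9.81) = 4.293 s.
Horizontal motion is uniform at 60.0 m/s, so x = 60.0 × 4.293 = 258 m.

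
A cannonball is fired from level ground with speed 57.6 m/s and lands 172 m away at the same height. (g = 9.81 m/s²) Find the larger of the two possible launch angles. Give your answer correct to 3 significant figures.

74.7°

Level-ground range: R = v₀² sin(2θ)/g ⇒ sin 2θ = R g / v₀² = 172×9.81/57.6² = 0.5086.
2θ = arcsin(0.5086) = 30.57° or 180° − 30.57° = 149.43°.
So θ = 15.3° or θ = 74.7°.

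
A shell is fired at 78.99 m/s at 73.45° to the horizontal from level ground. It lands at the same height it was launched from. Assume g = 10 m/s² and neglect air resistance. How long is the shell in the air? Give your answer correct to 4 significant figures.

15.14 s

Vertical component: v_y = 78.99 sin 73.45° = 75.718 m/s.
For a projectile landing at launch height, time of flight is t = 2 v_y / g = 2 × 75.718 / 10 = 15.14 s.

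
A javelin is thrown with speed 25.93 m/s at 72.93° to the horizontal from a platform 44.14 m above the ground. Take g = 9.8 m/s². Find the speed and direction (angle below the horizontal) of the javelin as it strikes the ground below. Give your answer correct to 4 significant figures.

v_x = 25.93 cos 72.93° = 7.6115 m/s (constant).
|v_y| at impact = √((24.788)² + 2×9.8×44.14) = 38.465 m/s.
Speed = √(7.6115² + 38.465²) = 39.21 m/s; angle = arctan(38.465/7.6115) = 78.81° below horizontal.

39.21 m/s at 78.81° below the horizontal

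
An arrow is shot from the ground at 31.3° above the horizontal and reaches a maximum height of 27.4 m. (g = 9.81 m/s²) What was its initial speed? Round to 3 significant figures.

44.6 m/s

At maximum height v_y = 0, so (v₀ sin θ)² = 2 g H.
v₀ sin 31.3° = √(2 × 9.81 × 27.4) = 23.19 m/s.
v₀ = 23.19 / sin 31.3° = 23.19 / 0.5195 = 44.6 m/s.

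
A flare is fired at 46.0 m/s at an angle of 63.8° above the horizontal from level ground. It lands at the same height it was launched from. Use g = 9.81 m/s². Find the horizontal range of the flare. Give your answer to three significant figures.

171 m

For level ground, R = v₀² sin(2θ) / g.
sin(2 × 63.8°) = sin 127.6° = 0.7923.
R = (46.0)² × 0.7923 / 9.81 = 171 m.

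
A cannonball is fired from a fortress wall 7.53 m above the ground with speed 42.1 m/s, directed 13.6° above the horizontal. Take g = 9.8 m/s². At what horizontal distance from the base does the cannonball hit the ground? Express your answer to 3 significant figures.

107 m

Components: v_x = 42.1 cos 13.6° = 40.92 m/s, v_y = 42.1 sin 13.6° = 9.899 m/s.
Vertical: 0 = 7.53 + 9.899 t − ½(9.8) t² ⇒ 4.900 t² − 9.899 t − 7.53 = 0.
t = [9.899 + √(97.99 + 147.6)] / 9.800 = 2.609 s.
Horizontal: R = v_x · t = 40.92 × 2.609 = 107 m.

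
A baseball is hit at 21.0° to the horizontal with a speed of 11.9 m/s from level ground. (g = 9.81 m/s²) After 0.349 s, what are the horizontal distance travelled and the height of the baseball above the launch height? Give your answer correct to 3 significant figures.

v_x = 11.9 cos 21.0° = 11.11 m/s; v_y0 = 11.9 sin 21.0° = 4.265 m/s.
x = v_x t = 11.11 × 0.349 = 3.88 m.
y = v_y0 t − ½ g t² = 4.265×0.349 − 4.905×0.349² = 0.891 m.

x = 3.88 m, y = 0.891 m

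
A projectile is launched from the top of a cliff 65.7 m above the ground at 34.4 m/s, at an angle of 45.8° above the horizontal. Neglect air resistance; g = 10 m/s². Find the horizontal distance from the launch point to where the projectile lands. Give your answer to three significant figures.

164 m

Components: v_x = 34.4 cos 45.8° = 23.98 m/s, v_y = 34.4 sin 45.8° = 24.66 m/s.
Vertical: 0 = 65.7 + 24.66 t − ½(10) t² ⇒ 5.000 t² − 24.66 t − 65.7 = 0.
t = [24.66 + √(608.1 + 1314)] / 10.00 = 6.850 s.
Horizontal: R = v_x · t = 23.98 × 6.850 = 164 m.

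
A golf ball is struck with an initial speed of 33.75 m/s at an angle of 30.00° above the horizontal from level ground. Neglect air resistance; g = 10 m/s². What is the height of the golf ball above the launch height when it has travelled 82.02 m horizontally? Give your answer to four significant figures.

v_x = 33.75 cos 30.00° = 29.228 m/s, v_y0 = 33.75 sin 30.00° = 16.875 m/s.
Time to reach x = 82.02 m: t = x / v_x = 82.02 / 29.228 = 2.8062 s.
y = v_y0 t − ½ g t² = 16.875×2.8062 − 5.000×2.8062² = 7.981 m.

7.981 m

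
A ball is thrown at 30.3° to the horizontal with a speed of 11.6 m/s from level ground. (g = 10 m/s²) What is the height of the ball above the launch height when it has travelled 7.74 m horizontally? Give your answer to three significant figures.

1.54 m

v_x = 11.6 cos 30.3° = 10.02 m/s, v_y0 = 11.6 sin 30.3° = 5.853 m/s.
Time to reach x = 7.74 m: t = x / v_x = 7.74 / 10.02 = 0.7725 s.
y = v_y0 t − ½ g t² = 5.853×0.7725 − 5.000×0.7725² = 1.54 m.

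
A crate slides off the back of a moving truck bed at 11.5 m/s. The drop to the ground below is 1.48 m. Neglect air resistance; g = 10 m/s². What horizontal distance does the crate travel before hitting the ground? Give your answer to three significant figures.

6.26 m

Initial vertical velocity is zero, so the fall time comes from h = ½ g t²: t = √(2 × 1.48 / 10) = 0.5441 s.
Horizontal motion is uniform at 11.5 m/s, so x = 11.5 × 0.5441 = 6.26 m.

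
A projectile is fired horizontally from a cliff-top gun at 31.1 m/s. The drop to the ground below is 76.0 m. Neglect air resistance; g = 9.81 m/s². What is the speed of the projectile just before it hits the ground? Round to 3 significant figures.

49.6 m/s

Fall time: t = √(2 × 76.0 / 9.81) = 3.936 s.
At impact: v_x = 31.1 m/s (unchanged), v_y = g t = 9.81 × 3.936 = 38.61 m/s.
Speed = √(v_x² + v_y²) = √(967.2 + 1491) = 49.6 m/s.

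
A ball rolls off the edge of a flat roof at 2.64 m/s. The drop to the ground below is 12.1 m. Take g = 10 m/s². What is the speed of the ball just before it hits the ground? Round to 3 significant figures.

15.8 m/s

Fall time: t = √(2 × 12.1 / 10) = 1.556 s.
At impact: v_x = 2.64 m/s (unchanged), v_y = g t = 10 × 1.556 = 15.56 m/s.
Speed = √(v_x² + v_y²) = √(6.970 + 242.1) = 15.8 m/s.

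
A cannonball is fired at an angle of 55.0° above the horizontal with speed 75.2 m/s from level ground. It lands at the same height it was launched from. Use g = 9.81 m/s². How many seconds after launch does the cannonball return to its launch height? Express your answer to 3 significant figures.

12.6 s

Vertical component: v_y = 75.2 sin 55.0° = 61.60 m/s.
For a projectile landing at launch height, time of flight is t = 2 v_y / g = 2 × 61.60 / 9.81 = 12.6 s.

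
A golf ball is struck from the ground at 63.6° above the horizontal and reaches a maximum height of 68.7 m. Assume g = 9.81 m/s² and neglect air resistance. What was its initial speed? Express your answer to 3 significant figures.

41.0 m/s

At maximum height v_y = 0, so (v₀ sin θ)² = 2 g H.
v₀ sin 63.6° = √(2 × 9.81 × 68.7) = 36.71 m/s.
v₀ = 36.71 / sin 63.6° = 36.71 / 0.8957 = 41.0 m/s.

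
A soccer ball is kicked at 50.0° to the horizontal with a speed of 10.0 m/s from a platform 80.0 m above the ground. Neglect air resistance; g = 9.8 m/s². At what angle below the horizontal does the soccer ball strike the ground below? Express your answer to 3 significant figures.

v_x = 10.0 cos 50.0° = 6.428 m/s.
At impact |v_y| = √(v_y0² + 2 g h) = √(7.660² + 2×9.8×80.0) = 40.33 m/s.
Angle below horizontal = arctan(|v_y| / v_x) = arctan(40.33 / 6.428) = 80.9°.

80.9°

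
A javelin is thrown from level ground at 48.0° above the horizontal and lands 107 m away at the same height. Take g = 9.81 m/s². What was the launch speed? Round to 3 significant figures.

32.5 m/s

On level ground, R = v₀² sin(2θ) / g, so v₀ = √(R g / sin 2θ).
sin(2 × 48.0°) = 0.9945.
v₀ = √(107 × 9.81 / 0.9945) = √1055 = 32.5 m/s.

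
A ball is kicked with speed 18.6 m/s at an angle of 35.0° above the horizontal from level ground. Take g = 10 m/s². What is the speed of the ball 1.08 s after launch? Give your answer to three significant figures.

v_x = 18.6 cos 35.0° = 15.24 m/s (constant).
v_y(t) = 18.6 sin 35.0° − g t = 10.67 − 10 × 1.08 = -0.1300 m/s.
Speed = √(v_x² + v_y²) = √(232.3 + 0.01690) = 15.2 m/s.

15.2 m/s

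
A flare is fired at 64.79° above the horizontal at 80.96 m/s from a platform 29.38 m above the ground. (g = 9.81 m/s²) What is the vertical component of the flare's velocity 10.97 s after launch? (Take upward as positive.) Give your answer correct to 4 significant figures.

Initial vertical component: v_y0 = 80.96 sin 64.79° = 73.249 m/s.
v_y(t) = v_y0 − g t = 73.249 − 9.81 × 10.97 = -34.37 m/s.

-34.37 m/s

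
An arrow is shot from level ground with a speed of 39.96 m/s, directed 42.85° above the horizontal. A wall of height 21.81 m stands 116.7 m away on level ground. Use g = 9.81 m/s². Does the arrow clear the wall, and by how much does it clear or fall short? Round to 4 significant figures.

Yes — it clears the wall by 8.612 m.

v_x = 39.96 cos 42.85° = 29.296 m/s; v_y0 = 39.96 sin 42.85° = 27.176 m/s.
Time to reach the wall: t = 116.7 / 29.296 = 3.9835 s.
Height at that point: y = 27.176×3.9835 − 4.905×3.9835² = 30.422 m.
That is 30.422 − 21.81 = 8.612 m above the top of the wall, so the arrow clears it.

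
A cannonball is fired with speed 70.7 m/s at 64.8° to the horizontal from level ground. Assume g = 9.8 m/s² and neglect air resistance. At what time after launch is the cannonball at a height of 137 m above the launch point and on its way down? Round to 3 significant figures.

10.4 s

v_y0 = 70.7 sin 64.8° = 63.97 m/s.
Set y = v_y0 t − ½ g t² = 137: 4.900 t² − 63.97 t + 137 = 0.
t = [63.97 ± √(4092 − 2685)] / 9.8 = (63.97 ± 37.51) / 9.8, giving t = 2.70 s or t = 10.4 s.
On the way down corresponds to the larger root: t = 10.4 s.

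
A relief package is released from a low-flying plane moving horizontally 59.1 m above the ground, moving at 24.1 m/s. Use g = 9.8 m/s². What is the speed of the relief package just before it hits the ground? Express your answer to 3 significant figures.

Fall time: t = √(2 × 59.1 / 9.8) = 3.473 s.
At impact: v_x = 24.1 m/s (unchanged), v_y = g t = 9.8 × 3.473 = 34.04 m/s.
Speed = √(v_x² + v_y²) = √(580.8 + 1159) = 41.7 m/s.

41.7 m/s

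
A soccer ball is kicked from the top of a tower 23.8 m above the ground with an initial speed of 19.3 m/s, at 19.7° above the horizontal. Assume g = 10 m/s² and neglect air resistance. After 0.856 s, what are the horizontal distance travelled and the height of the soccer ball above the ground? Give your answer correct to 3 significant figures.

v_x = 19.3 cos 19.7° = 18.17 m/s; v_y0 = 19.3 sin 19.7° = 6.506 m/s.
x = v_x t = 18.17 × 0.856 = 15.6 m.
y = 23.8 + v_y0 t − ½ g t² = 25.7 m.

x = 15.6 m, y = 25.7 m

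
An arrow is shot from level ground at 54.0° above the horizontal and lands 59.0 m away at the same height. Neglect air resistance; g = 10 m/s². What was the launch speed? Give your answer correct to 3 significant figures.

On level ground, R = v₀² sin(2θ) / g, so v₀ = √(R g / sin 2θ).
sin(2 × 54.0°) = 0.9511.
v₀ = √(59.0 × 10 / 0.9511) = √620.3 = 24.9 m/s.

24.9 m/s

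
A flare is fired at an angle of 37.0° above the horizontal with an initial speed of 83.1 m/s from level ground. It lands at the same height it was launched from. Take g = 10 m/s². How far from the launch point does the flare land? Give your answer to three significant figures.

664 m

For level ground, R = v₀² sin(2θ) / g.
sin(2 × 37.0°) = sin 74.00° = 0.9613.
R = (83.1)² × 0.9613 / 10 = 664 m.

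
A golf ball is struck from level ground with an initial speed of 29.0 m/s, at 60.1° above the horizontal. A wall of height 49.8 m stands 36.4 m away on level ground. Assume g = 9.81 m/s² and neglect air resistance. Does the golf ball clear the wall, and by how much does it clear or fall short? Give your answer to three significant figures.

No — it falls 17.6 m short of clearing the wall.

v_x = 29.0 cos 60.1° = 14.46 m/s; v_y0 = 29.0 sin 60.1° = 25.14 m/s.
Time to reach the wall: t = 36.4 / 14.46 = 2.517 s.
Height at that point: y = 25.14×2.517 − 4.905×2.517² = 32.20 m.
That is 49.8 − 32.20 = 17.6 m below the top of the wall, so the golf ball does not clear it.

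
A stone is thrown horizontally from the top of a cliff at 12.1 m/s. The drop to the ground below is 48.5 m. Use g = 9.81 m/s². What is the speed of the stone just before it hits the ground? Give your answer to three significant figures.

Fall time: t = √(2 × 48.5 / 9.81) = 3.144 s.
At impact: v_x = 12.1 m/s (unchanged), v_y = g t = 9.81 × 3.144 = 30.84 m/s.
Speed = √(v_x² + v_y²) = √(146.4 + 951.1) = 33.1 m/s.

33.1 m/s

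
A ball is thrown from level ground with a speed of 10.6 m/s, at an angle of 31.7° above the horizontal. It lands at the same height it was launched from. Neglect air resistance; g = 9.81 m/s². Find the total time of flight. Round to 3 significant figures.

Vertical component: v_y = 10.6 sin 31.7° = 5.570 m/s.
For a projectile landing at launch height, time of flight is t = 2 v_y / g = 2 × 5.570 / 9.81 = 1.14 s.

1.14 s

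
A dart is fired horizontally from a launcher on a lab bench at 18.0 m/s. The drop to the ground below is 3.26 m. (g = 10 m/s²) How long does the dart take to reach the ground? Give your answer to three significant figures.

0.807 s

The horizontal speed doesn't affect the fall. With v_y0 = 0, h = ½ g t².
t = √(2 × 3.26 / 10) = √0.6520 = 0.807 s.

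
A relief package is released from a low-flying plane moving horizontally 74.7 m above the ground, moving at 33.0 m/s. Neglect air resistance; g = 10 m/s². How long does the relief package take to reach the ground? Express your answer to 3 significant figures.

3.87 s

The horizontal speed doesn't affect the fall. With v_y0 = 0, h = ½ g t².
t = √(2 × 74.7 / 10) = √14.94 = 3.87 s.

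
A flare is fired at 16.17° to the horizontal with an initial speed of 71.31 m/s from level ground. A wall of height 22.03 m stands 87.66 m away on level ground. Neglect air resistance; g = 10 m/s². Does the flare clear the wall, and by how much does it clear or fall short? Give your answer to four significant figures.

No — it falls 4.803 m short of clearing the wall.

v_x = 71.31 cos 16.17° = 68.489 m/s; v_y0 = 71.31 sin 16.17° = 19.859 m/s.
Time to reach the wall: t = 87.66 / 68.489 = 1.2799 s.
Height at that point: y = 19.859×1.2799 − 5.000×1.2799² = 17.227 m.
That is 22.03 − 17.227 = 4.803 m below the top of the wall, so the flare does not clear it.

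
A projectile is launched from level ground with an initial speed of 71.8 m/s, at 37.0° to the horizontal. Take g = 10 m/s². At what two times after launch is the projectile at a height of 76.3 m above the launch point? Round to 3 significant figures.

2.47 s and 6.17 s

v_y0 = 71.8 sin 37.0° = 43.21 m/s.
Set y = v_y0 t − ½ g t² = 76.3: 5.000 t² − 43.21 t + 76.3 = 0.
t = [43.21 ± √(1867 − 1526)] / 10 = (43.21 ± 18.47) / 10, giving t = 2.47 s or t = 6.17 s.
So the projectile is at 76.3 m at t = 2.47 s (rising) and t = 6.17 s (falling).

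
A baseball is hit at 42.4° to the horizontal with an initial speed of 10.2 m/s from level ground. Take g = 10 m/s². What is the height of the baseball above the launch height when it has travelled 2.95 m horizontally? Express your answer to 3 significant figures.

1.93 m

v_x = 10.2 cos 42.4° = 7.532 m/s, v_y0 = 10.2 sin 42.4° = 6.878 m/s.
Time to reach x = 2.95 m: t = x / v_x = 2.95 / 7.532 = 0.3917 s.
y = v_y0 t − ½ g t² = 6.878×0.3917 − 5.000×0.3917² = 1.93 m.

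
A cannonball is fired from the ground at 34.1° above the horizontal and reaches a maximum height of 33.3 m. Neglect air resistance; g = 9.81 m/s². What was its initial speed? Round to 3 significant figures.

At maximum height v_y = 0, so (v₀ sin θ)² = 2 g H.
v₀ sin 34.1° = √(2 × 9.81 × 33.3) = 25.56 m/s.
v₀ = 25.56 / sin 34.1° = 25.56 / 0.5606 = 45.6 m/s.

45.6 m/s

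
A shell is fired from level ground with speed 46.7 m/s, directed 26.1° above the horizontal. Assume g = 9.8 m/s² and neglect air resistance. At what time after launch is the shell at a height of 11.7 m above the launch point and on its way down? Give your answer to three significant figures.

v_y0 = 46.7 sin 26.1° = 20.55 m/s.
Set y = v_y0 t − ½ g t² = 11.7: 4.900 t² − 20.55 t + 11.7 = 0.
t = [20.55 ± √(422.3 − 229.3)] / 9.8 = (20.55 ± 13.89) / 9.8, giving t = 0.680 s or t = 3.51 s.
On the way down corresponds to the larger root: t = 3.51 s.

3.51 s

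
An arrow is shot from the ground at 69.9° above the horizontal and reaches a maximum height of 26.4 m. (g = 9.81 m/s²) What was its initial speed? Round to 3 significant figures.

At maximum height v_y = 0, so (v₀ sin θ)² = 2 g H.
v₀ sin 69.9° = √(2 × 9.81 × 26.4) = 22.76 m/s.
v₀ = 22.76 / sin 69.9° = 22.76 / 0.9391 = 24.2 m/s.

24.2 m/s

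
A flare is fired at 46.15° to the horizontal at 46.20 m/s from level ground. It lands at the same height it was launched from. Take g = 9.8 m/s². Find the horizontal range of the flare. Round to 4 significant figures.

217.6 m

Components: v_x = 46.20 cos 46.15° = 32.006 m/s, v_y = 46.20 sin 46.15° = 33.317 m/s.
Time of flight (same landing height): t = 2 v_y / g = 2 × 33.317 / 9.8 = 6.7994 s.
Range: R = v_x · t = 32.006 × 6.7994 = 217.6 m.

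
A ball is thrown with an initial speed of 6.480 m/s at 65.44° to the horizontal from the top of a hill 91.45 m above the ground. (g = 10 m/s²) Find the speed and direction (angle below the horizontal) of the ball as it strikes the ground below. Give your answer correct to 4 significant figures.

43.25 m/s at 86.43° below the horizontal

v_x = 6.480 cos 65.44° = 2.6934 m/s (constant).
|v_y| at impact = √((5.8937)² + 2×10×91.45) = 43.171 m/s.
Speed = √(2.6934² + 43.171²) = 43.25 m/s; angle = arctan(43.171/2.6934) = 86.43° below horizontal.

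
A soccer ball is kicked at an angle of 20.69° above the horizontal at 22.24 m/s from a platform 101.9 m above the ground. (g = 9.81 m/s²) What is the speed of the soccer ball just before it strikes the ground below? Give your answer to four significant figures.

v_x = 22.24 cos 20.69° = 20.806 m/s is unchanged throughout.
For the vertical component, v_y² = v_y0² + 2 g h = (7.8576)² + 2×9.81×101.9 = 2061.0, so |v_y| = 45.398 m/s.
Impact speed = √(v_x² + v_y²) = √(432.89 + 2061.0) = 49.94 m/s.

49.94 m/s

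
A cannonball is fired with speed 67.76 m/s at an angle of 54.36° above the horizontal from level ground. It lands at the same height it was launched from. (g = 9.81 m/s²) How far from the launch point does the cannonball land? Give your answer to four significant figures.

For level ground, R = v₀² sin(2θ) / g.
sin(2 × 54.36°) = sin 108.72° = 0.9471.
R = (67.76)² × 0.9471 / 9.81 = 443.3 m.

443.3 m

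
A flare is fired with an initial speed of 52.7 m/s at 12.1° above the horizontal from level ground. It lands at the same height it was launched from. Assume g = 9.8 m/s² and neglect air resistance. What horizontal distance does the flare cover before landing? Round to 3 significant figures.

116 m

Components: v_x = 52.7 cos 12.1° = 51.53 m/s, v_y = 52.7 sin 12.1° = 11.05 m/s.
Time of flight (same landing height): t = 2 v_y / g = 2 × 11.05 / 9.8 = 2.255 s.
Range: R = v_x · t = 51.53 × 2.255 = 116 m.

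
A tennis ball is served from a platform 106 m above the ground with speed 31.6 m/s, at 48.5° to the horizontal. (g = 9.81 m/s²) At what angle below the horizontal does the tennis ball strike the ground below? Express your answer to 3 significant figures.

v_x = 31.6 cos 48.5° = 20.94 m/s.
At impact |v_y| = √(v_y0² + 2 g h) = √(23.67² + 2×9.81×106) = 51.38 m/s.
Angle below horizontal = arctan(|v_y| / v_x) = arctan(51.38 / 20.94) = 67.8°.

67.8°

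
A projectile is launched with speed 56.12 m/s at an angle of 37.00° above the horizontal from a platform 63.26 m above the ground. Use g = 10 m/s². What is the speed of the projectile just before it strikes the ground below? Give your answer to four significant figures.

66.44 m/s

v_x = 56.12 cos 37.00° = 44.819 m/s is unchanged throughout.
For the vertical component, v_y² = v_y0² + 2 g h = (33.774)² + 2×10×63.26 = 2405.9, so |v_y| = 49.050 m/s.
Impact speed = √(v_x² + v_y²) = √(2008.7 + 2405.9) = 66.44 m/s.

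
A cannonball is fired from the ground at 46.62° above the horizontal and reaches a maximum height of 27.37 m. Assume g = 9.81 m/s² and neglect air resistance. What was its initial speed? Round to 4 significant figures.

31.88 m/s

At maximum height v_y = 0, so (v₀ sin θ)² = 2 g H.
v₀ sin 46.62° = √(2 × 9.81 × 27.37) = 23.173 m/s.
v₀ = 23.173 / sin 46.62° = 23.173 / 0.7268 = 31.88 m/s.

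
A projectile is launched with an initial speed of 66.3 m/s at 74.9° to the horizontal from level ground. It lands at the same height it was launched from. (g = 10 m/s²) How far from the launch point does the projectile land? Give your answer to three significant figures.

221 m

For level ground, R = v₀² sin(2θ) / g.
sin(2 × 74.9°) = sin 149.8° = 0.5030.
R = (66.3)² × 0.5030 / 10 = 221 m.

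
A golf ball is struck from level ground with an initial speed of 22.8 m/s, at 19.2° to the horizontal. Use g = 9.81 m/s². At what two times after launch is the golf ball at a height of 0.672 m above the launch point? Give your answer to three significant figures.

0.0956 s and 1.43 s

v_y0 = 22.8 sin 19.2° = 7.498 m/s.
Set y = v_y0 t − ½ g t² = 0.672: 4.905 t² − 7.498 t + 0.672 = 0.
t = [7.498 ± √(56.22 − 13.18)] / 9.81 = (7.498 ± 6.560) / 9.81, giving t = 0.0956 s or t = 1.43 s.
So the golf ball is at 0.672 m at t = 0.0956 s (rising) and t = 1.43 s (falling).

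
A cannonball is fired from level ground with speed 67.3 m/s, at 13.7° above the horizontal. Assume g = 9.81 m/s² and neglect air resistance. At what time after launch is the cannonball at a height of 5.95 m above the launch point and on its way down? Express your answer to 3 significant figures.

v_y0 = 67.3 sin 13.7° = 15.94 m/s.
Set y = v_y0 t − ½ g t² = 5.95: 4.905 t² − 15.94 t + 5.95 = 0.
t = [15.94 ± √(254.1 − 116.7)] / 9.81 = (15.94 ± 11.72) / 9.81, giving t = 0.430 s or t = 2.82 s.
On the way down corresponds to the larger root: t = 2.82 s.

2.82 s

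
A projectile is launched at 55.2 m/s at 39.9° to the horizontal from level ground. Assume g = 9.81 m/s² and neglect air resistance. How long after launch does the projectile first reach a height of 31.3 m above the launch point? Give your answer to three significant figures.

v_y0 = 55.2 sin 39.9° = 35.41 m/s.
Set y = v_y0 t − ½ g t² = 31.3: 4.905 t² − 35.41 t + 31.3 = 0.
t = [35.41 ± √(1254 − 614.1)] / 9.81 = (35.41 ± 25.30) / 9.81, giving t = 1.03 s or t = 6.19 s.
The projectile is on the way up at the first time, so t = 1.03 s.

1.03 s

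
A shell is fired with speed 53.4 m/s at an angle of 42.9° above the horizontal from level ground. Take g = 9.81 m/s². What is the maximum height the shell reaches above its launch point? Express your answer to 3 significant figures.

Vertical component of launch velocity: v_y = 53.4 sin 42.9° = 36.35 m/s.
At the highest point the vertical velocity is zero, so v_y² = 2 g h_max.
h_max = (36.35)² / (2 × 9.81) = 1321 / 19.62 = 67.3 m.

67.3 m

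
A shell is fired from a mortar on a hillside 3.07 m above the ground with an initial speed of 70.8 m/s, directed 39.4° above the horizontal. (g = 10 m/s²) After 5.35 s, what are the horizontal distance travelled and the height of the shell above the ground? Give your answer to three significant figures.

x = 293 m, y = 100 m

v_x = 70.8 cos 39.4° = 54.71 m/s; v_y0 = 70.8 sin 39.4° = 44.94 m/s.
x = v_x t = 54.71 × 5.35 = 293 m.
y = 3.07 + v_y0 t − ½ g t² = 100 m.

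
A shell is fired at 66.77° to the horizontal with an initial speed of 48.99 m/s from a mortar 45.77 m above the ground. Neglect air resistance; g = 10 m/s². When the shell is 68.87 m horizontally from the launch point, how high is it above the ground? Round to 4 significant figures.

v_x = 48.99 cos 66.77° = 19.323 m/s, v_y0 = 48.99 sin 66.77° = 45.018 m/s.
Time to reach x = 68.87 m: t = x / v_x = 68.87 / 19.323 = 3.5641 s.
y = 45.77 + v_y0 t − ½ g t² = 45.77 + 45.018×3.5641 − 5.000×3.5641² = 142.7 m.

142.7 m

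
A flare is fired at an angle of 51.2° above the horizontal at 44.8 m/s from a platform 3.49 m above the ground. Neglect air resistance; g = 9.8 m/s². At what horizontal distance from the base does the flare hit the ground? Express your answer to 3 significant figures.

Components: v_x = 44.8 cos 51.2° = 28.07 m/s, v_y = 44.8 sin 51.2° = 34.91 m/s.
Vertical: 0 = 3.49 + 34.91 t − ½(9.8) t² ⇒ 4.900 t² − 34.91 t − 3.49 = 0.
t = [34.91 + √(1219 + 68.40)] / 9.800 = 7.224 s.
Horizontal: R = v_x · t = 28.07 × 7.224 = 203 m.

203 m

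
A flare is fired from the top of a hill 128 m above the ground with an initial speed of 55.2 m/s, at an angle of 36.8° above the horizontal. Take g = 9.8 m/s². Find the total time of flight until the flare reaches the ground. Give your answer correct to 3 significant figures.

Vertical component: v_y = 55.2 sin 36.8° = 33.07 m/s.
Taking up as positive with launch at y = 128 m, landing at y = 0: 0 = 128 + 33.07 t − ½(9.8) t².
Solving 4.900 t² − 33.07 t − 128 = 0 gives t = [33.07 + √(33.07² + 4·4.900·128)] / 9.800 = 9.50 s.

9.50 s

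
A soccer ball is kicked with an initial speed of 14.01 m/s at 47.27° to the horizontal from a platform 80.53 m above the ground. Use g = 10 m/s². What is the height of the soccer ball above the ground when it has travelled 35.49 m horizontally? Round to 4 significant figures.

v_x = 14.01 cos 47.27° = 9.5064 m/s, v_y0 = 14.01 sin 47.27° = 10.291 m/s.
Time to reach x = 35.49 m: t = x / v_x = 35.49 / 9.5064 = 3.7333 s.
y = 80.53 + v_y0 t − ½ g t² = 80.53 + 10.291×3.7333 − 5.000×3.7333² = 49.26 m.

49.26 m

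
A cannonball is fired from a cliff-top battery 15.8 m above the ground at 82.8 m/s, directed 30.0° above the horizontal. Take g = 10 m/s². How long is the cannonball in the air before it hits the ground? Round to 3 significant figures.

8.65 s

Vertical component: v_y = 82.8 sin 30.0° = 41.40 m/s.
Taking up as positive with launch at y = 15.8 m, landing at y = 0: 0 = 15.8 + 41.40 t − ½(10) t².
Solving 5.000 t² − 41.40 t − 15.8 = 0 gives t = [41.40 + √(41.40² + 4·5.000·15.8)] / 10.00 = 8.65 s.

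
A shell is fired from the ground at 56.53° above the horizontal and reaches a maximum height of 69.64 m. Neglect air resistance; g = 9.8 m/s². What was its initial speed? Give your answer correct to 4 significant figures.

44.29 m/s

At maximum height v_y = 0, so (v₀ sin θ)² = 2 g H.
v₀ sin 56.53° = √(2 × 9.8 × 69.64) = 36.945 m/s.
v₀ = 36.945 / sin 56.53° = 36.945 / 0.8342 = 44.29 m/s.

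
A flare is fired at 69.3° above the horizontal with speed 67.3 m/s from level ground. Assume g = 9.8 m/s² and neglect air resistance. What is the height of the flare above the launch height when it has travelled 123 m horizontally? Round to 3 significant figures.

195 m

v_x = 67.3 cos 69.3° = 23.79 m/s, v_y0 = 67.3 sin 69.3° = 62.96 m/s.
Time to reach x = 123 m: t = x / v_x = 123 / 23.79 = 5.170 s.
y = v_y0 t − ½ g t² = 62.96×5.170 − 4.900×5.170² = 195 m.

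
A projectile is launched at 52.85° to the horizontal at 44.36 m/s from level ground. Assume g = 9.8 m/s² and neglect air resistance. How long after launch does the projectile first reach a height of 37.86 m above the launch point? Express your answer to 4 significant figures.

v_y0 = 44.36 sin 52.85° = 35.357 m/s.
Set y = v_y0 t − ½ g t² = 37.86: 4.900 t² − 35.357 t + 37.86 = 0.
t = [35.357 ± √(1250.1 − 742.06)] / 9.8 = (35.357 ± 22.540) / 9.8, giving t = 1.308 s or t = 5.908 s.
The projectile is on the way up at the first time, so t = 1.308 s.

1.308 s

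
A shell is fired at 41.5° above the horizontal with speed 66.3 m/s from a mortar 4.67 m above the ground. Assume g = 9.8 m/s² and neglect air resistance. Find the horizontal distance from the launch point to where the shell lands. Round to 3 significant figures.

450 m

Components: v_x = 66.3 cos 41.5° = 49.66 m/s, v_y = 66.3 sin 41.5° = 43.93 m/s.
Vertical: 0 = 4.67 + 43.93 t − ½(9.8) t² ⇒ 4.900 t² − 43.93 t − 4.67 = 0.
t = [43.93 + √(1930 + 91.53)] / 9.800 = 9.071 s.
Horizontal: R = v_x · t = 49.66 × 9.071 = 450 m.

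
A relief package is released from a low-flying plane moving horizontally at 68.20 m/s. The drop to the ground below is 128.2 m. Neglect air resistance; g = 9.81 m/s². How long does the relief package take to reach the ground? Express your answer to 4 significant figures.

The horizontal speed doesn't affect the fall. With v_y0 = 0, h = ½ g t².
t = √(2 × 128.2 / 9.81) = √26.137 = 5.112 s.

5.112 s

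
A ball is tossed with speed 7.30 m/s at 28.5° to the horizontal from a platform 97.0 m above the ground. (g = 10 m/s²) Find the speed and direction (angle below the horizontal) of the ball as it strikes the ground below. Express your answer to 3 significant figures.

v_x = 7.30 cos 28.5° = 6.415 m/s (constant).
|v_y| at impact = √((3.483)² + 2×10×97.0) = 44.18 m/s.
Speed = √(6.415² + 44.18²) = 44.6 m/s; angle = arctan(44.18/6.415) = 81.7° below horizontal.

44.6 m/s at 81.7° below the horizontal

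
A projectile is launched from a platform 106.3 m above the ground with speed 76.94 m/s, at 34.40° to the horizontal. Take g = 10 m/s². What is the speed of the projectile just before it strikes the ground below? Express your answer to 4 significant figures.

89.70 m/s

v_x = 76.94 cos 34.40° = 63.484 m/s is unchanged throughout.
For the vertical component, v_y² = v_y0² + 2 g h = (43.469)² + 2×10×106.3 = 4015.6, so |v_y| = 63.369 m/s.
Impact speed = √(v_x² + v_y²) = √(4030.2 + 4015.6) = 89.70 m/s.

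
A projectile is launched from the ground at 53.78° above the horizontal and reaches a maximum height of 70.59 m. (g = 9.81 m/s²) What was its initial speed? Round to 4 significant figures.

46.13 m/s

At maximum height v_y = 0, so (v₀ sin θ)² = 2 g H.
v₀ sin 53.78° = √(2 × 9.81 × 70.59) = 37.215 m/s.
v₀ = 37.215 / sin 53.78° = 37.215 / 0.8068 = 46.13 m/s.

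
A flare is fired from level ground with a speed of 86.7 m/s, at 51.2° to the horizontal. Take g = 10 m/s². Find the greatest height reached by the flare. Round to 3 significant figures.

228 m

Vertical component of launch velocity: v_y = 86.7 sin 51.2° = 67.57 m/s.
At the highest point the vertical velocity is zero, so v_y² = 2 g h_max.
h_max = (67.57)² / (2 × 10) = 4566 / 20.00 = 228 m.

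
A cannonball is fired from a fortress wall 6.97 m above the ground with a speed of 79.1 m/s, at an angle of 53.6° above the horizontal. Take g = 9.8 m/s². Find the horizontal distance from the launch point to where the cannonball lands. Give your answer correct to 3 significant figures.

615 m

Components: v_x = 79.1 cos 53.6° = 46.94 m/s, v_y = 79.1 sin 53.6° = 63.67 m/s.
Vertical: 0 = 6.97 + 63.67 t − ½(9.8) t² ⇒ 4.900 t² − 63.67 t − 6.97 = 0.
t = [63.67 + √(4054 + 136.6)] / 9.800 = 13.10 s.
Horizontal: R = v_x · t = 46.94 × 13.10 = 615 m.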